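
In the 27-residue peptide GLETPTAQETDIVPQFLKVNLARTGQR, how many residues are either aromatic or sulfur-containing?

1

Aromatic: F, W, Y. Sulfur-containing: C, M.
Aromatic residues here: F16 (1).
Sulfur-containing residues here: none (0).
The two groups share no amino acid, so total = 1 + 0 = 1.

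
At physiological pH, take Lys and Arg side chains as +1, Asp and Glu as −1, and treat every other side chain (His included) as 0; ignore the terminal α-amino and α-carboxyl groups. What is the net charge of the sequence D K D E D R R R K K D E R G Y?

Positive (K, R): K2, R6, R7, R8, K9, K10, R13 → +7.
Negative (D, E): D1, D3, E4, D5, D11, E12 → −6.
Net charge = (+7) + (−6) = +1.

+1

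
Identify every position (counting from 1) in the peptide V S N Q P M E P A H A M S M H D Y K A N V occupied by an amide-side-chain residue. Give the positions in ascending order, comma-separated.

3, 4, 20

Matching residues: N3, Q4, N20.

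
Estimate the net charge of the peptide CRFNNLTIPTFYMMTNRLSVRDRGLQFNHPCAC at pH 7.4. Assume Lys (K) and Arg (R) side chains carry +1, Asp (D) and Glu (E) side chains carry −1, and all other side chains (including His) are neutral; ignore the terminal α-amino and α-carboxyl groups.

+3

Positive (K, R): R2, R17, R21, R23 → +4.
Negative (D, E): D22 → −1.
Net charge = (+4) + (−1) = +3.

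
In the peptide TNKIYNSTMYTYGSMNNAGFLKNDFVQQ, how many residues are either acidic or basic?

3

Acidic: D, E. Basic: H, K, R.
Acidic residues here: D24 (1).
Basic residues here: K3, K22 (2).
The two groups share no amino acid, so total = 1 + 2 = 3.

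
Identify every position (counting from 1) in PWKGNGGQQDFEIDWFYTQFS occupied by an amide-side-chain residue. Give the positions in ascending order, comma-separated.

The amide-side-chain residues are Asn (N) and Gln (Q).
Matching residues: N5, Q8, Q9, Q19.

5, 8, 9, 19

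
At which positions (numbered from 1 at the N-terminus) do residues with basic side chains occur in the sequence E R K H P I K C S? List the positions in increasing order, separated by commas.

2, 3, 4, 7

K, R, and H are the three residues with basic side chains (ε-amine, guanidinium, and imidazole respectively).
Matching residues: R2, K3, H4, K7.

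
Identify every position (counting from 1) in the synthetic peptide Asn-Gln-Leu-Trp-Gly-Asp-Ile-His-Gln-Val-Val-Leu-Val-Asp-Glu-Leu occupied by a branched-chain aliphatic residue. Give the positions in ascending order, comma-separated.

The BCAAs are Val, Leu, and Ile — aliphatic side chains with a branch point.
Matching residues: Leu3, Ile7, Val10, Val11, Leu12, Val13, Leu16.

3, 7, 10, 11, 12, 13, 16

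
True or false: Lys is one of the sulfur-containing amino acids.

False

The sulfur-bearing residues are cysteine (–SH) and methionine (–S–CH₃).
Lysine is not in this group.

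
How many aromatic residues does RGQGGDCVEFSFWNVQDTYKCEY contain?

5

Phenylalanine (F), tryptophan (W), and tyrosine (Y) have aromatic ring side chains.
Matching residues: F10, F12, W13, Y19, Y23.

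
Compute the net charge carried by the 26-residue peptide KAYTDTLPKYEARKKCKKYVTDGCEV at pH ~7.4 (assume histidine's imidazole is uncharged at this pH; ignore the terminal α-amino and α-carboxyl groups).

Near pH 7.4, K and R contribute +1 each, D and E contribute −1 each, and every other side chain (His included, as stated) is uncharged.
Positive (K, R): K1, K9, R13, K14, K15, K17, K18 → +7.
Negative (D, E): D5, E11, D22, E25 → −4.
Net charge = (+7) + (−4) = +3.

+3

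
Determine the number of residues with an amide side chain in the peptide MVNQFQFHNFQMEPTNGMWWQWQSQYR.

9

Asparagine (N) and glutamine (Q) have uncharged amide side chains.
Matching residues: N3, Q4, Q6, N9, Q11, N16, Q21, Q23, Q25.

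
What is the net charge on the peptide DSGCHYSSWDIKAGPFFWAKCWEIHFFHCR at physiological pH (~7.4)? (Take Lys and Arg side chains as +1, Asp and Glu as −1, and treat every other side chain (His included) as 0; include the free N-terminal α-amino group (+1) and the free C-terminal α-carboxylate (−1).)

Positive (K, R): K12, K20, R30 → +3.
Negative (D, E): D1, D10, E23 → −3.
The N-terminus (+1) and C-terminus (−1) cancel.
Net charge = (+3) + (−3) = 0.

0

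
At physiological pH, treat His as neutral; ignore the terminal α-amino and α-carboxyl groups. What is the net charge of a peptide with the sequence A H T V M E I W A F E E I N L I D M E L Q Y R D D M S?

-6

At pH ~7.4 the Lys and Arg side chains are protonated (+1), the Asp and Glu side chains are deprotonated (−1), and with His taken as neutral all other side chains carry no charge.
Positive (K, R): R23 → +1.
Negative (D, E): E6, E11, E12, D17, E19, D24, D25 → −7.
Net charge = (+1) + (−7) = −6.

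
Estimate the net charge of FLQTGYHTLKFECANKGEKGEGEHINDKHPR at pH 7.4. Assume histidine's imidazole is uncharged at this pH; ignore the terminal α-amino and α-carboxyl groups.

At pH ~7.4 the Lys and Arg side chains are protonated (+1), the Asp and Glu side chains are deprotonated (−1), and with His taken as neutral all other side chains carry no charge.
Positive (K, R): K10, K16, K19, K28, R31 → +5.
Negative (D, E): E12, E18, E21, E23, D27 → −5.
Net charge = (+5) + (−5) = 0.

0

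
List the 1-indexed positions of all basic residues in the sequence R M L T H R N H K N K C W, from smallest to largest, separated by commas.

1, 5, 6, 8, 9, 11

Lysine (K), arginine (R), and histidine (H) have basic, nitrogen-containing side chains.
Matching residues: R1, H5, R6, H8, K9, K11.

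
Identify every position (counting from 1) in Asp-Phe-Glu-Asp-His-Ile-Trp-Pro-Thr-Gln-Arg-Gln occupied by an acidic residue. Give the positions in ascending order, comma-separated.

The acidic residues are Asp (D) and Glu (E), whose side chains end in a carboxylate group.
Matching residues: Asp1, Glu3, Asp4.

1, 3, 4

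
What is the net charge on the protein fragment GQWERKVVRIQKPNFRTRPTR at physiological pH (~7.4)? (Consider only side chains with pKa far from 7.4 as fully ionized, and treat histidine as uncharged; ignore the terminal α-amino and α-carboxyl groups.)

At pH ~7.4 the Lys and Arg side chains are protonated (+1), the Asp and Glu side chains are deprotonated (−1), and with His taken as neutral all other side chains carry no charge.
Positive (K, R): R5, K6, R9, K12, R16, R18, R21 → +7.
Negative (D, E): E4 → −1.
Net charge = (+7) + (−1) = +6.

+6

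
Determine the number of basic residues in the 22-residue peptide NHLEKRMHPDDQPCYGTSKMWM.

Lysine (K), arginine (R), and histidine (H) have basic, nitrogen-containing side chains.
Matching residues: H2, K5, R6, H8, K19.

5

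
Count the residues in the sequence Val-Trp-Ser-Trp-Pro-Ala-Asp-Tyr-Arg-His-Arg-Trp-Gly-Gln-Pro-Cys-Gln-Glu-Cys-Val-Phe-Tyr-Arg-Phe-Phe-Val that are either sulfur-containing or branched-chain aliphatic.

5

Sulfur-containing: C, M. Branched-chain aliphatic: I, L, V.
Sulfur-containing residues here: Cys16, Cys19 (2).
Branched-chain aliphatic residues here: Val1, Val20, Val26 (3).
The two groups share no amino acid, so total = 2 + 3 = 5.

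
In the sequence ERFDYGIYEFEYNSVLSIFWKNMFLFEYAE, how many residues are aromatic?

Phenylalanine (F), tryptophan (W), and tyrosine (Y) have aromatic ring side chains.
Matching residues: F3, Y5, Y8, F10, Y12, F19, W20, F24, F26, Y28.

10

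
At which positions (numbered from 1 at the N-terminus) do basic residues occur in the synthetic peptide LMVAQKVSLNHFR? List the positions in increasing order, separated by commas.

K, R, and H are the three residues with basic side chains (ε-amine, guanidinium, and imidazole respectively).
Matching residues: K6, H11, R13.

6, 11, 13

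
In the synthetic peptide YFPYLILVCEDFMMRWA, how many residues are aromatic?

The aromatic amino acids are Phe (F, benzyl), Trp (W, indole), and Tyr (Y, phenol).
Matching residues: Y1, F2, Y4, F12, W16.

5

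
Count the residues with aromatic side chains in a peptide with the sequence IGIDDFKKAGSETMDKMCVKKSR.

1

F, W, and Y each carry an aromatic ring on the side chain.
Matching residues: F6.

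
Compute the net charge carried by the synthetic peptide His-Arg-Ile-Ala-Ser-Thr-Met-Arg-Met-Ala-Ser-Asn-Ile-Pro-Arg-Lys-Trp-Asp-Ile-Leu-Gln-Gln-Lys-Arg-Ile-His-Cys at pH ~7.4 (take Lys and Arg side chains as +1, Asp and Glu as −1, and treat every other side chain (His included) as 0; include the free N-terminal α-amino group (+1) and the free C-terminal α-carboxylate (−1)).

+5

Positive (K, R): Arg2, Arg8, Arg15, Lys16, Lys23, Arg24 → +6.
Negative (D, E): Asp18 → −1.
The N-terminus (+1) and C-terminus (−1) cancel.
Net charge = (+6) + (−1) = +5.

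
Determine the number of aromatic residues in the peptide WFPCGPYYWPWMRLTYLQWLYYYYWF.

F, W, and Y each carry an aromatic ring on the side chain.
Matching residues: W1, F2, Y7, Y8, W9, W11, Y16, W19, Y21, Y22, Y23, Y24, W25, F26.

14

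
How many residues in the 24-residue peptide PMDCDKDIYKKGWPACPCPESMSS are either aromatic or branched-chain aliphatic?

Aromatic: F, W, Y. Branched-chain aliphatic: I, L, V.
Aromatic residues here: Y9, W13 (2).
Branched-chain aliphatic residues here: I8 (1).
The two groups share no amino acid, so total = 2 + 1 = 3.

3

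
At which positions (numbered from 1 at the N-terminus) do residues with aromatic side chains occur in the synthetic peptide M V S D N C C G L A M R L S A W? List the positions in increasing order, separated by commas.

16

F, W, and Y each carry an aromatic ring on the side chain.
Matching residues: W16.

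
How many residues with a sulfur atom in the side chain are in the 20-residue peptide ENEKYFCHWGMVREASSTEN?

The sulfur-bearing residues are cysteine (–SH) and methionine (–S–CH₃).
Matching residues: C7, M11.

2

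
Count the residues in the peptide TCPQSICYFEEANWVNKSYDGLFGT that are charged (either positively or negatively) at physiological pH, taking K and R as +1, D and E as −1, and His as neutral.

Charged side chains at pH ~7.4: K, R (positive); D, E (negative).
Matching residues: E10, E11, K17, D20.

4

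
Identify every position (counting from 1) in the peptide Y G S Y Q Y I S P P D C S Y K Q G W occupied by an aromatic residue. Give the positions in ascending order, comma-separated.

Phenylalanine (F), tryptophan (W), and tyrosine (Y) have aromatic ring side chains.
Matching residues: Y1, Y4, Y6, Y14, W18.

1, 4, 6, 14, 18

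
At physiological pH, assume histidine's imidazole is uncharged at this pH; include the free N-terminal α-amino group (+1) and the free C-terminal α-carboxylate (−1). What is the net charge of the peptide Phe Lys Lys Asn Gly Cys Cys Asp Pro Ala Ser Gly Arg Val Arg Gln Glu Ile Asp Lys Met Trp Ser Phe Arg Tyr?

At pH ~7.4 the Lys and Arg side chains are protonated (+1), the Asp and Glu side chains are deprotonated (−1), and with His taken as neutral all other side chains carry no charge.
Positive (K, R): Lys2, Lys3, Arg13, Arg15, Lys20, Arg25 → +6.
Negative (D, E): Asp8, Glu17, Asp19 → −3.
The N-terminus (+1) and C-terminus (−1) cancel.
Net charge = (+6) + (−3) = +3.

+3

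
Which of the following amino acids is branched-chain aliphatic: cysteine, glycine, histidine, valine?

V, L, and I make up the branched-chain aliphatic group.
Of the listed options, only valine belongs to this group.

valine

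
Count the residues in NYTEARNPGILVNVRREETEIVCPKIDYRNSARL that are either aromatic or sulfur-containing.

3

Aromatic: F, W, Y. Sulfur-containing: C, M.
Aromatic residues here: Y2, Y28 (2).
Sulfur-containing residues here: C23 (1).
The two groups share no amino acid, so total = 2 + 1 = 3.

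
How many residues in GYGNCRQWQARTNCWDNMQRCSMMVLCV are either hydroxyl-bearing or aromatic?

Hydroxyl-bearing: S, T, Y. Aromatic: F, W, Y.
Hydroxyl-bearing residues here: Y2, T12, S22 (3).
Aromatic residues here: Y2, W8, W15 (3).
Y is in both groups, so the 1 Y residue must not be double-counted.
Total = 3 + 3 − 1 = 5.

5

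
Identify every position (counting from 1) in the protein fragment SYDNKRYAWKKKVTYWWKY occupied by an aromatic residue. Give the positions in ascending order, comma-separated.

2, 7, 9, 15, 16, 17, 19

The aromatic amino acids are Phe (F, benzyl), Trp (W, indole), and Tyr (Y, phenol).
Matching residues: Y2, Y7, W9, Y15, W16, W17, Y19.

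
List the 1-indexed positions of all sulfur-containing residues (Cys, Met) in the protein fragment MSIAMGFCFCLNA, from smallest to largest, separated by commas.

Matching residues: M1, M5, C8, C10.

1, 5, 8, 10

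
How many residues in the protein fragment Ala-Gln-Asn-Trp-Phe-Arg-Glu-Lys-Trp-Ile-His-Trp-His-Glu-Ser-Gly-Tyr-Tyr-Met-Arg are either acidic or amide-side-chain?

Acidic: D, E. Amide-side-chain: N, Q.
Acidic residues here: Glu7, Glu14 (2).
Amide-side-chain residues here: Gln2, Asn3 (2).
The two groups share no amino acid, so total = 2 + 2 = 4.

4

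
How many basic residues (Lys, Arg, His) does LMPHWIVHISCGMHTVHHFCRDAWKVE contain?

7

Matching residues: H4, H8, H14, H17, H18, R21, K25.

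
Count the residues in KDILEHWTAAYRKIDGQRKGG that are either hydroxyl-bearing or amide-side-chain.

3

Hydroxyl-bearing: S, T, Y. Amide-side-chain: N, Q.
Hydroxyl-bearing residues here: T8, Y11 (2).
Amide-side-chain residues here: Q17 (1).
The two groups share no amino acid, so total = 2 + 1 = 3.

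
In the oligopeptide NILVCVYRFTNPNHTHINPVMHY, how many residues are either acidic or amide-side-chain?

Acidic: D, E. Amide-side-chain: N, Q.
Acidic residues here: none (0).
Amide-side-chain residues here: N1, N11, N13, N18 (4).
The two groups share no amino acid, so total = 0 + 4 = 4.

4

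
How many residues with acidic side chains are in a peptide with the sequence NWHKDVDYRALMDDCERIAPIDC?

6

The acidic residues are Asp (D) and Glu (E), whose side chains end in a carboxylate group.
Matching residues: D5, D7, D13, D14, E16, D22.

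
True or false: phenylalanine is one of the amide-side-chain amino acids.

The amide-side-chain residues are Asn (N) and Gln (Q).
Phenylalanine is not in this group.

False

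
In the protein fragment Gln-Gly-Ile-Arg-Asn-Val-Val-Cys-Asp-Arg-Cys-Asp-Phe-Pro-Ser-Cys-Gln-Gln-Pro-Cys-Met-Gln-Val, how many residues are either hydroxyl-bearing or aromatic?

Hydroxyl-bearing: S, T, Y. Aromatic: F, W, Y.
Hydroxyl-bearing residues here: Ser15 (1).
Aromatic residues here: Phe13 (1).
(Y belongs to both groups, but none appear in this sequence.) Total = 1 + 1 = 2.

2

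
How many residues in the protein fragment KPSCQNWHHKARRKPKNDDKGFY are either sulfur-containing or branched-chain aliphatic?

1

Sulfur-containing: C, M. Branched-chain aliphatic: I, L, V.
Sulfur-containing residues here: C4 (1).
Branched-chain aliphatic residues here: none (0).
The two groups share no amino acid, so total = 1 + 0 = 1.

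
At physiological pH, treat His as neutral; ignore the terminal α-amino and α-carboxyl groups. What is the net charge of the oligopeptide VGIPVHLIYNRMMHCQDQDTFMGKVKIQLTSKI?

+2

At pH ~7.4 the Lys and Arg side chains are protonated (+1), the Asp and Glu side chains are deprotonated (−1), and with His taken as neutral all other side chains carry no charge.
Positive (K, R): R11, K24, K26, K32 → +4.
Negative (D, E): D17, D19 → −2.
Net charge = (+4) + (−2) = +2.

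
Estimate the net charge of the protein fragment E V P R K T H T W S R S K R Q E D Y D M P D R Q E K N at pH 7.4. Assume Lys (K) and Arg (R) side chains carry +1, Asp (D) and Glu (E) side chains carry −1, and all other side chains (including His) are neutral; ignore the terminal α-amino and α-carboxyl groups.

+1

Positive (K, R): R4, K5, R11, K13, R14, R23, K26 → +7.
Negative (D, E): E1, E16, D17, D19, D22, E25 → −6.
Net charge = (+7) + (−6) = +1.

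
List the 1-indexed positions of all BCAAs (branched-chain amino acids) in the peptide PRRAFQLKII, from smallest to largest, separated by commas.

Valine (V), leucine (L), and isoleucine (I) are the branched-chain amino acids.
Matching residues: L7, I9, I10.

7, 9, 10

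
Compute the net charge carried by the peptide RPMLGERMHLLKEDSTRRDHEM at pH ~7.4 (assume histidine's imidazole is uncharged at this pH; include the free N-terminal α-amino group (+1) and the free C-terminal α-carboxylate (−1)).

Near pH 7.4, K and R contribute +1 each, D and E contribute −1 each, and every other side chain (His included, as stated) is uncharged.
Positive (K, R): R1, R7, K12, R17, R18 → +5.
Negative (D, E): E6, E13, D14, D19, E21 → −5.
The N-terminus (+1) and C-terminus (−1) cancel.
Net charge = (+5) + (−5) = 0.

0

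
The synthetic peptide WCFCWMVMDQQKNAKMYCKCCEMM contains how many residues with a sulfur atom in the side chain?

Only Cys (C) and Met (M) have a sulfur atom in the side chain.
Matching residues: C2, C4, M6, M8, M16, C18, C20, C21, M23, M24.

10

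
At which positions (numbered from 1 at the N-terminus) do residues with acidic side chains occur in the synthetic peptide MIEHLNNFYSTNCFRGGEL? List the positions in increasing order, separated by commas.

Aspartate (D) and glutamate (E) have carboxylic-acid side chains and are the acidic amino acids.
Matching residues: E3, E18.

3, 18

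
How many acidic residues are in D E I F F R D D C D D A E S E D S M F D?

10

Only D (aspartate) and E (glutamate) carry a side-chain carboxylic acid.
Matching residues: D1, E2, D7, D8, D10, D11, E13, E15, D16, D20.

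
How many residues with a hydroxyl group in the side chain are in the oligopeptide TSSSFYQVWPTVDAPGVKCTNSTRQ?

The –OH-bearing residues are Ser, Thr (aliphatic alcohols), and Tyr (phenol).
Matching residues: T1, S2, S3, S4, Y6, T11, T20, S22, T23.

9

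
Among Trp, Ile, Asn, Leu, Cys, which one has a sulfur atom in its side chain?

Cys

Only Cys (C) and Met (M) have a sulfur atom in the side chain.
Of the listed options, only Cys belongs to this group.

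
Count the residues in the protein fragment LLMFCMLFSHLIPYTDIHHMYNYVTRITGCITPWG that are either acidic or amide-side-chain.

2

Acidic: D, E. Amide-side-chain: N, Q.
Acidic residues here: D16 (1).
Amide-side-chain residues here: N22 (1).
The two groups share no amino acid, so total = 1 + 1 = 2.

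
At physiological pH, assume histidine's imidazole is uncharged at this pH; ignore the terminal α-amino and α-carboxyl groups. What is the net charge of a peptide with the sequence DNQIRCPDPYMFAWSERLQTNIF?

Near pH 7.4, K and R contribute +1 each, D and E contribute −1 each, and every other side chain (His included, as stated) is uncharged.
Positive (K, R): R5, R17 → +2.
Negative (D, E): D1, D8, E16 → −3.
Net charge = (+2) + (−3) = −1.

-1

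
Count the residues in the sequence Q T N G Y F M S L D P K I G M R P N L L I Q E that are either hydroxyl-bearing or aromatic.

4

Hydroxyl-bearing: S, T, Y. Aromatic: F, W, Y.
Hydroxyl-bearing residues here: T2, Y5, S8 (3).
Aromatic residues here: Y5, F6 (2).
Y is in both groups, so the 1 Y residue must not be double-counted.
Total = 3 + 2 − 1 = 4.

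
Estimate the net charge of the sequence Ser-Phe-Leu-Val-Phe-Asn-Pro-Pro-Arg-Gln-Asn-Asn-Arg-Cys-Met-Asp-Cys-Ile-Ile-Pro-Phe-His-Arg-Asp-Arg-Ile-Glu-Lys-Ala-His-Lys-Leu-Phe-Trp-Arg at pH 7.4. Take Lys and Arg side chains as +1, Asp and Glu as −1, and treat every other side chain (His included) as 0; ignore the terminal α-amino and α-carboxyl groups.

Positive (K, R): Arg9, Arg13, Arg23, Arg25, Lys28, Lys31, Arg35 → +7.
Negative (D, E): Asp16, Asp24, Glu27 → −3.
Net charge = (+7) + (−3) = +4.

+4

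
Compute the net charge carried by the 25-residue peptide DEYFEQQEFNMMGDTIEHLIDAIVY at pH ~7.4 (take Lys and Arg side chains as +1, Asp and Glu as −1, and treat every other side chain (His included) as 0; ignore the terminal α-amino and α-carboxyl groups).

-7

Positive (K, R): none → +0.
Negative (D, E): D1, E2, E5, E8, D14, E17, D21 → −7.
Net charge = (+0) + (−7) = −7.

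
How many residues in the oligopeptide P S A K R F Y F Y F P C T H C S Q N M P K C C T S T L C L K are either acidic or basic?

5

Acidic: D, E. Basic: H, K, R.
Acidic residues here: none (0).
Basic residues here: K4, R5, H14, K21, K30 (5).
The two groups share no amino acid, so total = 0 + 5 = 5.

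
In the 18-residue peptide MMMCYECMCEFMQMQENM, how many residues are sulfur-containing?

The sulfur-bearing residues are cysteine (–SH) and methionine (–S–CH₃).
Matching residues: M1, M2, M3, C4, C7, M8, C9, M12, M14, M18.

10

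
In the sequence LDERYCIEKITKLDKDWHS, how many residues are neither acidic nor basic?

Acidic: D, E. Basic: K, R, H. All other residues are neither.
Matching residues: L1, Y5, C6, I7, I10, T11, L13, W17, S19.

9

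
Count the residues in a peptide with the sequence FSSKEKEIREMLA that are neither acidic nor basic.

Acidic: D, E. Basic: K, R, H. All other residues are neither.
Matching residues: F1, S2, S3, I8, M11, L12, A13.

7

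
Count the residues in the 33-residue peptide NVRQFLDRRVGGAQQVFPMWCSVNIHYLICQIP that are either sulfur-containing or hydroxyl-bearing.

Sulfur-containing: C, M. Hydroxyl-bearing: S, T, Y.
Sulfur-containing residues here: M19, C21, C30 (3).
Hydroxyl-bearing residues here: S22, Y27 (2).
The two groups share no amino acid, so total = 3 + 2 = 5.

5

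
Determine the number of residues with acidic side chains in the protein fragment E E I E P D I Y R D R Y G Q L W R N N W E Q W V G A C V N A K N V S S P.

6

The acidic residues are Asp (D) and Glu (E), whose side chains end in a carboxylate group.
Matching residues: E1, E2, E4, D6, D10, E21.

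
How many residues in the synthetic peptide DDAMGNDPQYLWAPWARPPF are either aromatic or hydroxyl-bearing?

Aromatic: F, W, Y. Hydroxyl-bearing: S, T, Y.
Aromatic residues here: Y10, W12, W15, F20 (4).
Hydroxyl-bearing residues here: Y10 (1).
Y is in both groups, so the 1 Y residue must not be double-counted.
Total = 4 + 1 − 1 = 4.

4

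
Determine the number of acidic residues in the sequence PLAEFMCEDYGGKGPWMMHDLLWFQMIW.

4

Only D (aspartate) and E (glutamate) carry a side-chain carboxylic acid.
Matching residues: E4, E8, D9, D20.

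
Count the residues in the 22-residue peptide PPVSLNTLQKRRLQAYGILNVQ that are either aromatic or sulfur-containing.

1

Aromatic: F, W, Y. Sulfur-containing: C, M.
Aromatic residues here: Y16 (1).
Sulfur-containing residues here: none (0).
The two groups share no amino acid, so total = 1 + 0 = 1.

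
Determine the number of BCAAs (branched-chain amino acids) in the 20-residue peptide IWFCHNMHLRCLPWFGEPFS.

V, L, and I make up the branched-chain aliphatic group.
Matching residues: I1, L9, L12.

3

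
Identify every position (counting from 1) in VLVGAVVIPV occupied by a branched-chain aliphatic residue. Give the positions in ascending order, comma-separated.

V, L, and I make up the branched-chain aliphatic group.
Matching residues: V1, L2, V3, V6, V7, I8, V10.

1, 2, 3, 6, 7, 8, 10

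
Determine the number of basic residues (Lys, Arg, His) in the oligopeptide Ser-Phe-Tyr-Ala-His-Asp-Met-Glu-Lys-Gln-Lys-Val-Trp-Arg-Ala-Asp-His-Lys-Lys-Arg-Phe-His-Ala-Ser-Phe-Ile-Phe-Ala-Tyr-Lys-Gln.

Matching residues: His5, Lys9, Lys11, Arg14, His17, Lys18, Lys19, Arg20, His22, Lys30.

10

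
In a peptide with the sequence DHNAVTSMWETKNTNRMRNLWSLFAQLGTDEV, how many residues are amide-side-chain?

5

Asparagine (N) and glutamine (Q) have uncharged amide side chains.
Matching residues: N3, N13, N15, N19, Q26.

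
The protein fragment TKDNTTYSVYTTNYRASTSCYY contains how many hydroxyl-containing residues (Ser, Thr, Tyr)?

14

Matching residues: T1, T5, T6, Y7, S8, Y10, T11, T12, Y14, S17, T18, S19, Y21, Y22.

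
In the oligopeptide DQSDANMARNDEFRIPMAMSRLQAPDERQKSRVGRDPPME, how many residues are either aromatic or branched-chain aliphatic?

4

Aromatic: F, W, Y. Branched-chain aliphatic: I, L, V.
Aromatic residues here: F13 (1).
Branched-chain aliphatic residues here: I15, L22, V33 (3).
The two groups share no amino acid, so total = 1 + 3 = 4.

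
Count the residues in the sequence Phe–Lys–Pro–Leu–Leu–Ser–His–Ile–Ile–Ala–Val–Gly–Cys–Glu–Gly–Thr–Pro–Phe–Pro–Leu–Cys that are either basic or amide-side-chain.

2

Basic: H, K, R. Amide-side-chain: N, Q.
Basic residues here: Lys2, His7 (2).
Amide-side-chain residues here: none (0).
The two groups share no amino acid, so total = 2 + 0 = 2.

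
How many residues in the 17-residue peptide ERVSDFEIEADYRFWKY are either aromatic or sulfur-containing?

5

Aromatic: F, W, Y. Sulfur-containing: C, M.
Aromatic residues here: F6, Y12, F14, W15, Y17 (5).
Sulfur-containing residues here: none (0).
The two groups share no amino acid, so total = 5 + 0 = 5.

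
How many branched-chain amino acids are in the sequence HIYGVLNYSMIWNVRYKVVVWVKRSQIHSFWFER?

10

V, L, and I make up the branched-chain aliphatic group.
Matching residues: I2, V5, L6, I11, V14, V18, V19, V20, V22, I27.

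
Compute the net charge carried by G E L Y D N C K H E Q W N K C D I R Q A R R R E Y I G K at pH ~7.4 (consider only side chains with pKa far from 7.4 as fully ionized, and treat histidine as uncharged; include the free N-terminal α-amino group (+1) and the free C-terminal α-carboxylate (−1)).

Near pH 7.4, K and R contribute +1 each, D and E contribute −1 each, and every other side chain (His included, as stated) is uncharged.
Positive (K, R): K8, K14, R18, R21, R22, R23, K28 → +7.
Negative (D, E): E2, D5, E10, D16, E24 → −5.
The N-terminus (+1) and C-terminus (−1) cancel.
Net charge = (+7) + (−5) = +2.

+2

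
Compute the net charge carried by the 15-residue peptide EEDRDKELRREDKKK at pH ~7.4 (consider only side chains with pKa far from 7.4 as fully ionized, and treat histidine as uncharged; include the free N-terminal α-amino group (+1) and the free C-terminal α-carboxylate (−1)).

At pH ~7.4 the Lys and Arg side chains are protonated (+1), the Asp and Glu side chains are deprotonated (−1), and with His taken as neutral all other side chains carry no charge.
Positive (K, R): R4, K6, R9, R10, K13, K14, K15 → +7.
Negative (D, E): E1, E2, D3, D5, E7, E11, D12 → −7.
The N-terminus (+1) and C-terminus (−1) cancel.
Net charge = (+7) + (−7) = 0.

0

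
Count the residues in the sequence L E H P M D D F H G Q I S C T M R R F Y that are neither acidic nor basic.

13

Acidic: D, E. Basic: K, R, H. All other residues are neither.
Matching residues: L1, P4, M5, F8, G10, Q11, I12, S13, C14, T15, M16, F19, Y20.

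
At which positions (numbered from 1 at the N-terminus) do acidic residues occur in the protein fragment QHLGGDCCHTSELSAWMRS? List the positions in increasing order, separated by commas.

6, 12

Aspartate (D) and glutamate (E) have carboxylic-acid side chains and are the acidic amino acids.
Matching residues: D6, E12.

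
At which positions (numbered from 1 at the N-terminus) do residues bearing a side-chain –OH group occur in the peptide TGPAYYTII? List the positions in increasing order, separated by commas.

The –OH-bearing residues are Ser, Thr (aliphatic alcohols), and Tyr (phenol).
Matching residues: T1, Y5, Y6, T7.

1, 5, 6, 7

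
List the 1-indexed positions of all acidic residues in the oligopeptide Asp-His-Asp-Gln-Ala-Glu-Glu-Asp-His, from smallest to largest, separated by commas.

1, 3, 6, 7, 8

Aspartate (D) and glutamate (E) have carboxylic-acid side chains and are the acidic amino acids.
Matching residues: Asp1, Asp3, Glu6, Glu7, Asp8.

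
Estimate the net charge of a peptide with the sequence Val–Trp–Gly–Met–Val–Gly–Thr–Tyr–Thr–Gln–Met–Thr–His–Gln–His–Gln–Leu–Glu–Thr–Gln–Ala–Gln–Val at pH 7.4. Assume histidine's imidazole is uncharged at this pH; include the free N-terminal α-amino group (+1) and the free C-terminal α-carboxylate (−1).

-1

The side chains ionized at physiological pH are Lys/Arg (+1) and Asp/Glu (−1); with His treated as neutral, nothing else contributes.
Positive (K, R): none → +0.
Negative (D, E): Glu18 → −1.
The N-terminus (+1) and C-terminus (−1) cancel.
Net charge = (+0) + (−1) = −1.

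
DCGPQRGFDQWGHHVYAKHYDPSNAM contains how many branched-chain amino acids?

1

V, L, and I make up the branched-chain aliphatic group.
Matching residues: V15.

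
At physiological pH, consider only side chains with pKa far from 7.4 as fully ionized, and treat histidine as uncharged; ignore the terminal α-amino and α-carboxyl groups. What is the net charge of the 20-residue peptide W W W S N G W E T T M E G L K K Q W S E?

The side chains ionized at physiological pH are Lys/Arg (+1) and Asp/Glu (−1); with His treated as neutral, nothing else contributes.
Positive (K, R): K15, K16 → +2.
Negative (D, E): E8, E12, E20 → −3.
Net charge = (+2) + (−3) = −1.

-1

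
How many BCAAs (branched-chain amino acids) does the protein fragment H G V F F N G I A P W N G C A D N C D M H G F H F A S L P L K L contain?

The BCAAs are Val, Leu, and Ile — aliphatic side chains with a branch point.
Matching residues: V3, I8, L28, L30, L32.

5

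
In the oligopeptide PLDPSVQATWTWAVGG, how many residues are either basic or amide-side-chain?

1

Basic: H, K, R. Amide-side-chain: N, Q.
Basic residues here: none (0).
Amide-side-chain residues here: Q7 (1).
The two groups share no amino acid, so total = 0 + 1 = 1.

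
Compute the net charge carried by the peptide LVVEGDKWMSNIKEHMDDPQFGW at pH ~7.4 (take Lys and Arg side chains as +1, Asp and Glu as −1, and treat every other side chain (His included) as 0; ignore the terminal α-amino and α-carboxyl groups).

-3

Positive (K, R): K7, K13 → +2.
Negative (D, E): E4, D6, E14, D17, D18 → −5.
Net charge = (+2) + (−5) = −3.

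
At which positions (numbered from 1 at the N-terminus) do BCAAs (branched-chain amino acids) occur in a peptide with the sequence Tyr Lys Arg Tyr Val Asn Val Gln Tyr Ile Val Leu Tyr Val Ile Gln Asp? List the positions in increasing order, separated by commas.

Valine (V), leucine (L), and isoleucine (I) are the branched-chain amino acids.
Matching residues: Val5, Val7, Ile10, Val11, Leu12, Val14, Ile15.

5, 7, 10, 11, 12, 14, 15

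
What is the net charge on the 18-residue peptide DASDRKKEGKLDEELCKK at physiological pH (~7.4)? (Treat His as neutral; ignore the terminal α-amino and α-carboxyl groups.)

The side chains ionized at physiological pH are Lys/Arg (+1) and Asp/Glu (−1); with His treated as neutral, nothing else contributes.
Positive (K, R): R5, K6, K7, K10, K17, K18 → +6.
Negative (D, E): D1, D4, E8, D12, E13, E14 → −6.
Net charge = (+6) + (−6) = 0.

0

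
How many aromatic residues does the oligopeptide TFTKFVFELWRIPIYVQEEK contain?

Phenylalanine (F), tryptophan (W), and tyrosine (Y) have aromatic ring side chains.
Matching residues: F2, F5, F7, W10, Y15.

5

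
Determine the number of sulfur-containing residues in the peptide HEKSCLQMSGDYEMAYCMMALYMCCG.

Only Cys (C) and Met (M) have a sulfur atom in the side chain.
Matching residues: C5, M8, M14, C17, M18, M19, M23, C24, C25.

9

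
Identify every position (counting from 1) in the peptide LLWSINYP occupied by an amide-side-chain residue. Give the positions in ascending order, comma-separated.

Only N (asparagine) and Q (glutamine) carry a side-chain carboxamide.
Matching residues: N6.

6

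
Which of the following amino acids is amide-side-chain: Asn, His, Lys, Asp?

Only N (asparagine) and Q (glutamine) carry a side-chain carboxamide.
Of the listed options, only Asn belongs to this group.

Asn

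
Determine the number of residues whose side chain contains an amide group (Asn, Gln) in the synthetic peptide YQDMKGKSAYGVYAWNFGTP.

2

Matching residues: Q2, N16.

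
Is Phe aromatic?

Yes

F, W, and Y each carry an aromatic ring on the side chain.
Phenylalanine is in this group.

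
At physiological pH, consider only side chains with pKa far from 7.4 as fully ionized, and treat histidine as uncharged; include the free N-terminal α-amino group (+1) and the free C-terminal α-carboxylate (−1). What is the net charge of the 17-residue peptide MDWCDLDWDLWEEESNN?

-7

Near pH 7.4, K and R contribute +1 each, D and E contribute −1 each, and every other side chain (His included, as stated) is uncharged.
Positive (K, R): none → +0.
Negative (D, E): D2, D5, D7, D9, E12, E13, E14 → −7.
The N-terminus (+1) and C-terminus (−1) cancel.
Net charge = (+0) + (−7) = −7.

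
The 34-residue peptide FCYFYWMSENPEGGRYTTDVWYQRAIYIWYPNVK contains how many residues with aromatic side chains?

11

Phenylalanine (F), tryptophan (W), and tyrosine (Y) have aromatic ring side chains.
Matching residues: F1, Y3, F4, Y5, W6, Y16, W21, Y22, Y27, W29, Y30.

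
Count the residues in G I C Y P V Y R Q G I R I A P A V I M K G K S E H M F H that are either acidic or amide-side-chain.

Acidic: D, E. Amide-side-chain: N, Q.
Acidic residues here: E24 (1).
Amide-side-chain residues here: Q9 (1).
The two groups share no amino acid, so total = 1 + 1 = 2.

2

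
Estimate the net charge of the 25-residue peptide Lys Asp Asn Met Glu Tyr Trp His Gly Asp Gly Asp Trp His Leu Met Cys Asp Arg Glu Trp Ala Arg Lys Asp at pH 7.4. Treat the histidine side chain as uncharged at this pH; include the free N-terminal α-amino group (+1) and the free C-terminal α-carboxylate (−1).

The side chains ionized at physiological pH are Lys/Arg (+1) and Asp/Glu (−1); with His treated as neutral, nothing else contributes.
Positive (K, R): Lys1, Arg19, Arg23, Lys24 → +4.
Negative (D, E): Asp2, Glu5, Asp10, Asp12, Asp18, Glu20, Asp25 → −7.
The N-terminus (+1) and C-terminus (−1) cancel.
Net charge = (+4) + (−7) = −3.

-3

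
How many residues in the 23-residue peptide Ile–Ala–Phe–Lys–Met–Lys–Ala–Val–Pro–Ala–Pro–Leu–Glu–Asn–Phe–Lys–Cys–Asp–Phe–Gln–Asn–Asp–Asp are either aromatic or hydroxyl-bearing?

3

Aromatic: F, W, Y. Hydroxyl-bearing: S, T, Y.
Aromatic residues here: Phe3, Phe15, Phe19 (3).
Hydroxyl-bearing residues here: none (0).
(Y belongs to both groups, but none appear in this sequence.) Total = 3 + 0 = 3.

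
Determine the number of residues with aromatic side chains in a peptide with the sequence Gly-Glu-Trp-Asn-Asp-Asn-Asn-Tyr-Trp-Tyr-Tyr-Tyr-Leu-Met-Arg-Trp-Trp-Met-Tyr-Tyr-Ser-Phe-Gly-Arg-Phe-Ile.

12

Phenylalanine (F), tryptophan (W), and tyrosine (Y) have aromatic ring side chains.
Matching residues: Trp3, Tyr8, Trp9, Tyr10, Tyr11, Tyr12, Trp16, Trp17, Tyr19, Tyr20, Phe22, Phe25.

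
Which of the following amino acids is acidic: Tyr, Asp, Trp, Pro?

Asp

Only D (aspartate) and E (glutamate) carry a side-chain carboxylic acid.
Of the listed options, only Asp belongs to this group.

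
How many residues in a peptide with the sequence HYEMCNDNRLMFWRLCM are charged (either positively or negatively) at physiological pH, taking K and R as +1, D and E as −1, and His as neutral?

4

Charged side chains at pH ~7.4: K, R (positive); D, E (negative).
Matching residues: E3, D7, R9, R14.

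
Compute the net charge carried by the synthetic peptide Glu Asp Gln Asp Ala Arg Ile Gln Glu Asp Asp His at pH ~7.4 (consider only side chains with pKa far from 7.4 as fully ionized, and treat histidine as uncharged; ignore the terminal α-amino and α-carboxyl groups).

-5

Near pH 7.4, K and R contribute +1 each, D and E contribute −1 each, and every other side chain (His included, as stated) is uncharged.
Positive (K, R): Arg6 → +1.
Negative (D, E): Glu1, Asp2, Asp4, Glu9, Asp10, Asp11 → −6.
Net charge = (+1) + (−6) = −5.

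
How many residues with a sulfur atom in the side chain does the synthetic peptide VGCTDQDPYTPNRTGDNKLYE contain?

1

Cysteine (C, thiol) and methionine (M, thioether) are the two sulfur-containing amino acids.
Matching residues: C3.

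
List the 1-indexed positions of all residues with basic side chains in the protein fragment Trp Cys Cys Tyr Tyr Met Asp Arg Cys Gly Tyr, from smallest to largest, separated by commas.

The basic amino acids are Lys (K), Arg (R), and His (H).
Matching residues: Arg8.

8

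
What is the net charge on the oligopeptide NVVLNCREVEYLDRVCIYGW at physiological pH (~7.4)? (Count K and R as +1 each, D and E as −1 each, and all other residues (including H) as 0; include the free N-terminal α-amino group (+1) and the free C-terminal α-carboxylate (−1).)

-1

Positive (K, R): R7, R14 → +2.
Negative (D, E): E8, E10, D13 → −3.
The N-terminus (+1) and C-terminus (−1) cancel.
Net charge = (+2) + (−3) = −1.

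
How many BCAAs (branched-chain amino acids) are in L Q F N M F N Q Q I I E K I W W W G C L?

5

Valine (V), leucine (L), and isoleucine (I) are the branched-chain amino acids.
Matching residues: L1, I10, I11, I14, L20.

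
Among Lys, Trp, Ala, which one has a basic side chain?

Lys

The basic amino acids are Lys (K), Arg (R), and His (H).
Of the listed options, only Lys belongs to this group.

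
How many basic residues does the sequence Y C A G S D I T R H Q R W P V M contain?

3

Lysine (K), arginine (R), and histidine (H) have basic, nitrogen-containing side chains.
Matching residues: R9, H10, R12.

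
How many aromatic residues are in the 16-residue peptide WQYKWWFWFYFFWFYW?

F, W, and Y each carry an aromatic ring on the side chain.
Matching residues: W1, Y3, W5, W6, F7, W8, F9, Y10, F11, F12, W13, F14, Y15, W16.

14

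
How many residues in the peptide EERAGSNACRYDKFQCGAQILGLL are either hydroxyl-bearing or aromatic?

Hydroxyl-bearing: S, T, Y. Aromatic: F, W, Y.
Hydroxyl-bearing residues here: S6, Y11 (2).
Aromatic residues here: Y11, F14 (2).
Y is in both groups, so the 1 Y residue must not be double-counted.
Total = 2 + 2 − 1 = 3.

3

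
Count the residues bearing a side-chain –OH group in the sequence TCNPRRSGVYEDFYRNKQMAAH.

The –OH-bearing residues are Ser, Thr (aliphatic alcohols), and Tyr (phenol).
Matching residues: T1, S7, Y10, Y14.

4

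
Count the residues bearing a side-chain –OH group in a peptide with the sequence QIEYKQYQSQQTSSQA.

6

Serine (S), threonine (T), and tyrosine (Y) each carry a hydroxyl group on the side chain.
Matching residues: Y4, Y7, S9, T12, S13, S14.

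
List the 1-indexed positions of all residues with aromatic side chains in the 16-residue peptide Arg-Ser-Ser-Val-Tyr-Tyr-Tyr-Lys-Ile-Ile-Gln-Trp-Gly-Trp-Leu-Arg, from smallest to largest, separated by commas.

5, 6, 7, 12, 14

F, W, and Y each carry an aromatic ring on the side chain.
Matching residues: Tyr5, Tyr6, Tyr7, Trp12, Trp14.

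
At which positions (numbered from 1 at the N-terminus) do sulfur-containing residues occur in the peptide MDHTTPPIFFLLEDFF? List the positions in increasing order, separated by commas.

1

The sulfur-bearing residues are cysteine (–SH) and methionine (–S–CH₃).
Matching residues: M1.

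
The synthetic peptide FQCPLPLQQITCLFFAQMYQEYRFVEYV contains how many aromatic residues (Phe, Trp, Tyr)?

Matching residues: F1, F14, F15, Y19, Y22, F24, Y27.

7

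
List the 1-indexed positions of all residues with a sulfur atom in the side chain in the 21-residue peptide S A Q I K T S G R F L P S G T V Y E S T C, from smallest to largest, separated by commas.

Cysteine (C, thiol) and methionine (M, thioether) are the two sulfur-containing amino acids.
Matching residues: C21.

21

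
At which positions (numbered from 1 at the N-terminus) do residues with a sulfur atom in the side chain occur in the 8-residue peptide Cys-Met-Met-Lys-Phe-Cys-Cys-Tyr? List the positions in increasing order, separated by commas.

1, 2, 3, 6, 7

Only Cys (C) and Met (M) have a sulfur atom in the side chain.
Matching residues: Cys1, Met2, Met3, Cys6, Cys7.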